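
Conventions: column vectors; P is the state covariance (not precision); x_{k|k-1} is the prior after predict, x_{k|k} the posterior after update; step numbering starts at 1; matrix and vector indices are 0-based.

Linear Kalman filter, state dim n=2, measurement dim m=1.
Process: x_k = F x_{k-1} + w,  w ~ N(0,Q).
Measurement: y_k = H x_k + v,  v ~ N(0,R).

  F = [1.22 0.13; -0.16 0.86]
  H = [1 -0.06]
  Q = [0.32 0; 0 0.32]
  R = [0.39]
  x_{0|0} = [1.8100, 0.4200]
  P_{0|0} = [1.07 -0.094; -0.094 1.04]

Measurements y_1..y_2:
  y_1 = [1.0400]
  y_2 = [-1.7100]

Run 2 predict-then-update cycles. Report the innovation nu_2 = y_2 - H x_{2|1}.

innov = [-3.2725]

step 1: x^-=[2.2628, 0.0716]  P^-=[1.9003 -0.1893; -0.1893 1.1424]  S=[2.3172]  K=[0.8250; -0.1113]  nu=[-1.2185]  x^+=[1.2575, 0.2072]  P^+=[0.3232 0.0234; 0.0234 1.1138]
step 2: x^-=[1.5611, -0.0230]  P^-=[0.8273 0.0855; 0.0855 1.1456]  S=[1.2111]  K=[0.6788; 0.0139]  nu=[-3.2725]  x^+=[-0.6603, -0.0684]  P^+=[0.2692 0.0741; 0.0741 1.1453]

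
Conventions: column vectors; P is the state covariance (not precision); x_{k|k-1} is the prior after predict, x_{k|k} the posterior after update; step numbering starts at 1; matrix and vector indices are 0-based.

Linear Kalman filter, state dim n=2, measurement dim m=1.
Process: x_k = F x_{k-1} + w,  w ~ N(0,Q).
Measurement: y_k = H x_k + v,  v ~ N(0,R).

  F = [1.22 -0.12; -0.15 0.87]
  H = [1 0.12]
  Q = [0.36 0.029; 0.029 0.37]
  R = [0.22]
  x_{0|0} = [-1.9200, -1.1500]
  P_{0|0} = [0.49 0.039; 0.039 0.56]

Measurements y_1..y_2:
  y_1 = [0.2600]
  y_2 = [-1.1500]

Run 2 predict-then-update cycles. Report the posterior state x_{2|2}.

step 1: x^-=[-2.2044, -0.7125]  P^-=[1.0860 -0.0770; -0.0770 0.7947]  S=[1.2989]  K=[0.8289; 0.0141]  nu=[2.5499]  x^+=[-0.0907, -0.6765]  P^+=[0.1934 -0.0922; -0.0922 0.7945]
step 2: x^-=[-0.0295, -0.5750]  P^-=[0.6864 -0.1889; -0.1889 0.9997]  S=[0.8754]  K=[0.7581; -0.0787]  nu=[-1.0515]  x^+=[-0.8267, -0.4922]  P^+=[0.1832 -0.1366; -0.1366 0.9943]

x_post = [-0.8267, -0.4922]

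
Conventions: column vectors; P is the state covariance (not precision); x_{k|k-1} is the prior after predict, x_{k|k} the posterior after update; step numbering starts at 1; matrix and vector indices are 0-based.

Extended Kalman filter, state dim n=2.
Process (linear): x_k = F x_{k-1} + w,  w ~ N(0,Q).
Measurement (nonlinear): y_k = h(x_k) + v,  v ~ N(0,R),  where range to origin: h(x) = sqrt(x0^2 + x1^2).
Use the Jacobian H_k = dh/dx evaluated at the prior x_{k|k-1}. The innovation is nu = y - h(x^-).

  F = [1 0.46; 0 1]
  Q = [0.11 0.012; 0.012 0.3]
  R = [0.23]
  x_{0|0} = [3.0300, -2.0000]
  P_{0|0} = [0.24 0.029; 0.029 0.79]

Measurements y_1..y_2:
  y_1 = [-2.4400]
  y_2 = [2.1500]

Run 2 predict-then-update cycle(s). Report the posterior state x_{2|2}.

x_post = [1.5952, 1.5300]

step 1: x^-=[2.1100, -2.0000]  P^-=[0.5438 0.4044; 0.4044 1.0900]  H_jac=[0.7258 -0.6879]  S=[0.6285]  K=[0.1854; -0.7261]  nu=[-5.3472]  x^+=[1.1188, 1.8826]  P^+=[0.5222 0.4890; 0.4890 0.7586]
step 2: x^-=[1.9848, 1.8826]  P^-=[1.2427 0.8500; 0.8500 1.0586]  H_jac=[0.7255 0.6882]  S=[2.2343]  K=[0.6653; 0.6021]  nu=[-0.5856]  x^+=[1.5952, 1.5300]  P^+=[0.2536 -0.0450; -0.0450 0.2487]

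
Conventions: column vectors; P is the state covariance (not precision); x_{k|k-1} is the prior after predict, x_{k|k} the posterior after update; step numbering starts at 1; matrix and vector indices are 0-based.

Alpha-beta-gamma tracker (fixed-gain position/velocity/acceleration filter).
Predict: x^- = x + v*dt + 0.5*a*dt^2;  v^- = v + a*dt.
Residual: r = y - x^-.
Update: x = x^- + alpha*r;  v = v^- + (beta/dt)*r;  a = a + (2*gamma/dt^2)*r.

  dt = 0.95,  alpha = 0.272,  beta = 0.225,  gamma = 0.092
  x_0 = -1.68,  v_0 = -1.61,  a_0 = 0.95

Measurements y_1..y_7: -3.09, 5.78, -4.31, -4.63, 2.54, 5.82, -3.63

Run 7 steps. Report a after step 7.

a_post = -2.4091

step 1: x_pred=-2.7808  r=-0.3092  x^+=-2.8649  v^+=-0.7807  a^+=0.8870
step 2: x_pred=-3.2064  r=8.9864  x^+=-0.7621  v^+=2.1902  a^+=2.7191
step 3: x_pred=2.5456  r=-6.8556  x^+=0.6809  v^+=3.1497  a^+=1.3214
step 4: x_pred=4.2694  r=-8.8994  x^+=1.8487  v^+=2.2972  a^+=-0.4930
step 5: x_pred=3.8086  r=-1.2686  x^+=3.4636  v^+=1.5284  a^+=-0.7517
step 6: x_pred=4.5763  r=1.2437  x^+=4.9146  v^+=1.1089  a^+=-0.4981
step 7: x_pred=5.7433  r=-9.3733  x^+=3.1938  v^+=-1.5843  a^+=-2.4091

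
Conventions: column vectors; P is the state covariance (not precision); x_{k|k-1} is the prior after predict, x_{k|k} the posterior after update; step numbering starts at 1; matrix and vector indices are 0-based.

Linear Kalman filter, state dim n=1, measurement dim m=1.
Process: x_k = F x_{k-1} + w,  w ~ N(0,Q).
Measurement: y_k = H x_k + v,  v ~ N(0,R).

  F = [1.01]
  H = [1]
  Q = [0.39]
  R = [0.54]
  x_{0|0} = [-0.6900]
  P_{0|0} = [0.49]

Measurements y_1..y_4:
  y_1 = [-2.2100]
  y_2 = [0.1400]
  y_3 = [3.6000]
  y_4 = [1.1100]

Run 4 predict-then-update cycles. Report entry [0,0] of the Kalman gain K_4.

K[0,0] = 0.5653

step 1: x^-=[-0.6969]  P^-=[0.8898]  S=[1.4298]  K=[0.6223]  nu=[-1.5131]  x^+=[-1.6386]  P^+=[0.3361]
step 2: x^-=[-1.6549]  P^-=[0.7328]  S=[1.2728]  K=[0.5757]  nu=[1.7949]  x^+=[-0.6215]  P^+=[0.3109]
step 3: x^-=[-0.6277]  P^-=[0.7072]  S=[1.2472]  K=[0.5670]  nu=[4.2277]  x^+=[1.7694]  P^+=[0.3062]
step 4: x^-=[1.7871]  P^-=[0.7023]  S=[1.2423]  K=[0.5653]  nu=[-0.6771]  x^+=[1.4043]  P^+=[0.3053]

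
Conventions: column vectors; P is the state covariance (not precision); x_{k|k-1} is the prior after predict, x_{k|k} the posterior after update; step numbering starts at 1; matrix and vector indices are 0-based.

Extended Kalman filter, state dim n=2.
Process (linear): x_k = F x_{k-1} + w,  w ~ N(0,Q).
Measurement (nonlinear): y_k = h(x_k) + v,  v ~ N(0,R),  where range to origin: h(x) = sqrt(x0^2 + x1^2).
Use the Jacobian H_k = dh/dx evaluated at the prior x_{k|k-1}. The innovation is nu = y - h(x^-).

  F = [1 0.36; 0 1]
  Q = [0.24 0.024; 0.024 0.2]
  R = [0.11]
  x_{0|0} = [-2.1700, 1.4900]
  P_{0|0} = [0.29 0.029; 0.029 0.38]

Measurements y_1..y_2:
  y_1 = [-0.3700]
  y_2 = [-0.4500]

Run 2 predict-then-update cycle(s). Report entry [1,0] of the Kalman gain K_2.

step 1: x^-=[-1.6336, 1.4900]  P^-=[0.6001 0.1898; 0.1898 0.5800]  H_jac=[-0.7388 0.6739]  S=[0.5120]  K=[-0.6162; 0.4895]  nu=[-2.5811]  x^+=[-0.0431, 0.2265]  P^+=[0.4057 0.3442; 0.3442 0.4573]
step 2: x^-=[0.0384, 0.2265]  P^-=[0.9528 0.5329; 0.5329 0.6573]  H_jac=[0.1672 0.9859]  S=[0.9513]  K=[0.7198; 0.7749]  nu=[-0.6798]  x^+=[-0.4509, -0.3002]  P^+=[0.4600 0.0023; 0.0023 0.0861]

K[1,0] = 0.7749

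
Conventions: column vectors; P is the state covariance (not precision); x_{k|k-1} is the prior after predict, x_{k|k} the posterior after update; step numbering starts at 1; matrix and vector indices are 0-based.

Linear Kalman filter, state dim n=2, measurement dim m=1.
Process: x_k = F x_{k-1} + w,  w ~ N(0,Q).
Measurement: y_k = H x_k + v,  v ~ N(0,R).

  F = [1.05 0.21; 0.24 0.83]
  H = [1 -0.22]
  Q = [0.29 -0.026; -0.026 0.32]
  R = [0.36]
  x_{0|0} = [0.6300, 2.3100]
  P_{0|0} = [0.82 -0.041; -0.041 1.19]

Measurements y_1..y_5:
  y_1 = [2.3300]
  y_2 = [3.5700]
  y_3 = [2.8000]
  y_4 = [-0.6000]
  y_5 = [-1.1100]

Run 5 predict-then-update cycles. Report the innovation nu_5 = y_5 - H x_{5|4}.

innov = [-2.5067]

step 1: x^-=[1.1466, 2.0685]  P^-=[1.2284 0.3503; 0.3503 1.1707]  S=[1.4910]  K=[0.7722; 0.0622]  nu=[1.6385]  x^+=[2.4119, 2.1704]  P^+=[0.3393 0.2787; 0.2787 1.1649]
step 2: x^-=[2.9882, 2.3803]  P^-=[0.8384 0.5195; 0.5195 1.2531]  S=[1.0304]  K=[0.7027; 0.2366]  nu=[1.1054]  x^+=[3.7650, 2.6418]  P^+=[0.3296 0.3482; 0.3482 1.1954]
step 3: x^-=[4.5080, 3.0963]  P^-=[0.8596 0.5864; 0.5864 1.3012]  S=[1.0246]  K=[0.7131; 0.2929]  nu=[-1.0268]  x^+=[3.7758, 2.7955]  P^+=[0.3386 0.3724; 0.3724 1.2133]
step 4: x^-=[4.5517, 3.2265]  P^-=[0.8811 0.6141; 0.6141 1.3237]  S=[1.0349]  K=[0.7208; 0.3120]  nu=[-4.4418]  x^+=[1.3500, 1.8406]  P^+=[0.3434 0.3814; 0.3814 1.2230]
step 5: x^-=[1.8041, 1.8517]  P^-=[0.8907 0.6253; 0.6253 1.3342]  S=[1.0402]  K=[0.7241; 0.3189]  nu=[-2.5067]  x^+=[-0.0109, 1.0522]  P^+=[0.3454 0.3851; 0.3851 1.2284]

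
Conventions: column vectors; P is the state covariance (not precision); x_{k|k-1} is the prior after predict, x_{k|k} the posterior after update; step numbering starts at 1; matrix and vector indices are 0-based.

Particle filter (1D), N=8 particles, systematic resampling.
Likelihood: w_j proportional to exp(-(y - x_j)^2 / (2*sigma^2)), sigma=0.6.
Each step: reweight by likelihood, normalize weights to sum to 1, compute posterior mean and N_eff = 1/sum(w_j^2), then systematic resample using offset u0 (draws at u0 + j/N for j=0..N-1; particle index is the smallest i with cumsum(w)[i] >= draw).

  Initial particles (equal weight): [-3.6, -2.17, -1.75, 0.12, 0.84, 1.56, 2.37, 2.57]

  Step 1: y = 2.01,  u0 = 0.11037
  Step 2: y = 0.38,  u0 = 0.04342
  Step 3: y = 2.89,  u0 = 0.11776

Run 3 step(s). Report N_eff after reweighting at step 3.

step 1: w=[0.0000, 0.0000, 0.0000, 0.0029, 0.0624, 0.3154, 0.3490, 0.2703]  mean=2.0665  Neff=3.3532  idx=[5, 5, 5, 6, 6, 7, 7, 7]
step 2: w=[0.3244, 0.3244, 0.3244, 0.0092, 0.0092, 0.0029, 0.0029, 0.0029]  mean=1.5835  Neff=3.1665  idx=[0, 0, 0, 1, 1, 2, 2, 2]
step 3: w=[0.1250, 0.1250, 0.1250, 0.1250, 0.1250, 0.1250, 0.1250, 0.1250]  mean=1.5600  Neff=8.0000  idx=[0, 1, 2, 3, 4, 5, 6, 7]

N_eff = 8.0000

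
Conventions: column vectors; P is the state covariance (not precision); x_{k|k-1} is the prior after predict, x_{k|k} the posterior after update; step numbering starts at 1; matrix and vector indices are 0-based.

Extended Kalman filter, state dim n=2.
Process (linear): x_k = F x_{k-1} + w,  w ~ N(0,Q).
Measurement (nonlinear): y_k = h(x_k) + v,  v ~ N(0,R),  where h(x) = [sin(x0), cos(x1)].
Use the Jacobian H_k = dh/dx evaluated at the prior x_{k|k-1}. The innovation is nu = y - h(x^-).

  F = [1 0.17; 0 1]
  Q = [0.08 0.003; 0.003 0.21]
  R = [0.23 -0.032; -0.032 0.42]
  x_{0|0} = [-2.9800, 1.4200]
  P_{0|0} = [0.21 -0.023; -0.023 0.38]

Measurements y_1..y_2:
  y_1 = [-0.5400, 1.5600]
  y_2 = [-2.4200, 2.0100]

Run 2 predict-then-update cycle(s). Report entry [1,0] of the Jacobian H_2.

H_jac[1,0] = 0.0000

step 1: x^-=[-2.7386, 1.4200]  P^-=[0.2932 0.0446; 0.0446 0.5900]  H_jac=[-0.9199 0.0000; 0.0000 -0.9887]  S=[0.4781 0.0086; 0.0086 0.9967]  K=[-0.5634 -0.0394; -0.0753 -0.5846]  nu=[-0.1478, 1.4098]  x^+=[-2.7109, 0.6070]  P^+=[0.1395 -0.0015; -0.0015 0.2459]
step 2: x^-=[-2.6077, 0.6070]  P^-=[0.2261 0.0433; 0.0433 0.4559]  H_jac=[-0.8608 0.0000; 0.0000 -0.5704]  S=[0.3975 -0.0107; -0.0107 0.5683]  K=[-0.4910 -0.0527; -0.1062 -0.4596]  nu=[-1.9111, 1.1886]  x^+=[-1.7320, 0.2637]  P^+=[0.1292 0.0113; 0.0113 0.3324]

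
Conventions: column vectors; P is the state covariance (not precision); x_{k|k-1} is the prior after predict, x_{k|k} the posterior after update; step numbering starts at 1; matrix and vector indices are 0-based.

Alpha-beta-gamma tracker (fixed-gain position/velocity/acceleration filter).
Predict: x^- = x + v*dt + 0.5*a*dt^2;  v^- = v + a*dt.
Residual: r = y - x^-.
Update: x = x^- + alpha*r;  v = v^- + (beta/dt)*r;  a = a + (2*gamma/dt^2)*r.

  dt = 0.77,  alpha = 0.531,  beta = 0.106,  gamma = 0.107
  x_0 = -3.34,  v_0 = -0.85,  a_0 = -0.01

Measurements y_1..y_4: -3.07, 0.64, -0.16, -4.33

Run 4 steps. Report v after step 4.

step 1: x_pred=-3.9975  r=0.9275  x^+=-3.5050  v^+=-0.7300  a^+=0.3248
step 2: x_pred=-3.9708  r=4.6108  x^+=-1.5225  v^+=0.1548  a^+=1.9890
step 3: x_pred=-0.8137  r=0.6537  x^+=-0.4666  v^+=1.7763  a^+=2.2249
step 4: x_pred=1.5607  r=-5.8907  x^+=-1.5672  v^+=2.6785  a^+=0.0987

v_post = 2.6785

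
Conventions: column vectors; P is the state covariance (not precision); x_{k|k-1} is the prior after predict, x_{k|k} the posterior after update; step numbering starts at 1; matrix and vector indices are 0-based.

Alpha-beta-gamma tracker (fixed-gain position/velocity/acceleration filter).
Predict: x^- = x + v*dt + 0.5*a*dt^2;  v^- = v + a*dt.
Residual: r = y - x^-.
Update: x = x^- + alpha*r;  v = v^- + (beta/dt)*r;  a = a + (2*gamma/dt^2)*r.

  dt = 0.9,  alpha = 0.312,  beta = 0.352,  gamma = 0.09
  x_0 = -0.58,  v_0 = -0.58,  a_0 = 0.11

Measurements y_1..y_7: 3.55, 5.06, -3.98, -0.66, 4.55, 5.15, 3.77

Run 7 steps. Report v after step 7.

v_post = 0.8982

step 1: x_pred=-1.0574  r=4.6075  x^+=0.3801  v^+=1.3210  a^+=1.1339
step 2: x_pred=2.0282  r=3.0318  x^+=2.9741  v^+=3.5273  a^+=1.8076
step 3: x_pred=6.8808  r=-10.8608  x^+=3.4922  v^+=0.9064  a^+=-0.6059
step 4: x_pred=4.0625  r=-4.7225  x^+=2.5891  v^+=-1.4860  a^+=-1.6553
step 5: x_pred=0.5813  r=3.9687  x^+=1.8195  v^+=-1.4236  a^+=-0.7734
step 6: x_pred=0.2251  r=4.9249  x^+=1.7616  v^+=-0.1935  a^+=0.3210
step 7: x_pred=1.7175  r=2.0525  x^+=2.3579  v^+=0.8982  a^+=0.7771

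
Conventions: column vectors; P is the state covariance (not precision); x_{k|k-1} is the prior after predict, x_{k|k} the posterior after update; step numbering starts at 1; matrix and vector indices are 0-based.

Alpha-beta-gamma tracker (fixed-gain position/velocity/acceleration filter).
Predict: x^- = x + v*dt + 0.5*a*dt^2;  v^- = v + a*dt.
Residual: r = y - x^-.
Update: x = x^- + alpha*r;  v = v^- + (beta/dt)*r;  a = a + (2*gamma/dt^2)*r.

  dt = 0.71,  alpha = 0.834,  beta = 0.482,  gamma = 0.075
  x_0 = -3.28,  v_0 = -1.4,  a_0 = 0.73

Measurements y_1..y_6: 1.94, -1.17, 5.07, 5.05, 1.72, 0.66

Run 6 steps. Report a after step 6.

step 1: x_pred=-4.0900  r=6.0300  x^+=0.9390  v^+=3.2119  a^+=2.5243
step 2: x_pred=3.8557  r=-5.0257  x^+=-0.3357  v^+=1.5923  a^+=1.0288
step 3: x_pred=1.0541  r=4.0159  x^+=4.4034  v^+=5.0491  a^+=2.2238
step 4: x_pred=8.5487  r=-3.4987  x^+=5.6308  v^+=4.2528  a^+=1.1827
step 5: x_pred=8.9484  r=-7.2284  x^+=2.9199  v^+=0.1854  a^+=-0.9682
step 6: x_pred=2.8075  r=-2.1475  x^+=1.0165  v^+=-1.9599  a^+=-1.6072

a_post = -1.6072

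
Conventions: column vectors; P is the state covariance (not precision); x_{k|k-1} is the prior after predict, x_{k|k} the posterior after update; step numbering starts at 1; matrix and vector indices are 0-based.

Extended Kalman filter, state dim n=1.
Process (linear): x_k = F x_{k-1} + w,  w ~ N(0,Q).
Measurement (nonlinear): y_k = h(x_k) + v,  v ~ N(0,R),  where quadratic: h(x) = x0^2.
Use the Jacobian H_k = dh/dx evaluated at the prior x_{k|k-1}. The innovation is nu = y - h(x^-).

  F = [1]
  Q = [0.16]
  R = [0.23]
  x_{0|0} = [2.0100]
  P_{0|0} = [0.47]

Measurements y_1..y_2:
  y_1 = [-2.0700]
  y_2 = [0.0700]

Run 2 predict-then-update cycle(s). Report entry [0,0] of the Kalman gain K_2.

step 1: x^-=[2.0100]  P^-=[0.6300]  H_jac=[4.0200]  S=[10.4111]  K=[0.2433]  nu=[-6.1101]  x^+=[0.5237]  P^+=[0.0139]
step 2: x^-=[0.5237]  P^-=[0.1739]  H_jac=[1.0473]  S=[0.4208]  K=[0.4329]  nu=[-0.2042]  x^+=[0.4353]  P^+=[0.0951]

K[0,0] = 0.4329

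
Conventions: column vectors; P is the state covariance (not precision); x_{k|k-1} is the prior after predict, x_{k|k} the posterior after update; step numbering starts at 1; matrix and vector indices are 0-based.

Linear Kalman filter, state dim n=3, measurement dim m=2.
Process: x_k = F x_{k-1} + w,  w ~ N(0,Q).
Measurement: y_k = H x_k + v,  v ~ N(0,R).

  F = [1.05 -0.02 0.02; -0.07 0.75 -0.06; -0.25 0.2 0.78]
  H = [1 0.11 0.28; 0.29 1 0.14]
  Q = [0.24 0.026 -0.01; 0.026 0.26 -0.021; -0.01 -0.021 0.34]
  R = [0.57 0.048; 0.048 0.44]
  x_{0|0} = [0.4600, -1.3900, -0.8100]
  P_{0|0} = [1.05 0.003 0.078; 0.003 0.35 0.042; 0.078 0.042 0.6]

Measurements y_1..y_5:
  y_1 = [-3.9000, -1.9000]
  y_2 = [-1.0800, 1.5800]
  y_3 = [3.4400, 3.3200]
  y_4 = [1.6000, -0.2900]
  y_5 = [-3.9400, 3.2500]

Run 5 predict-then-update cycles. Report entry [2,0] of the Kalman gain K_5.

K[2,0] = -0.0505

step 1: x^-=[0.4946, -1.0261, -1.0248]  P^-=[1.4011 -0.0591 -0.2140; -0.0591 0.4607 0.0422; -0.2140 0.0422 0.7670]  S=[1.9066 0.4392; 0.4392 0.9937]  K=[0.6975 0.0110; -0.1140 0.5027; -0.0194 0.0966]  nu=[-3.9948, -0.8739]  x^+=[-2.3014, -1.0099, -1.0316]  P^+=[0.4667 -0.0664 -0.2187; -0.0664 0.2351 -0.0012; -0.2187 -0.0012 0.7587]
step 2: x^-=[-2.4169, -0.5344, -0.4313]  P^-=[0.7485 -0.0511 -0.3139; -0.0511 0.4025 0.0083; -0.3139 0.0083 0.9317]  S=[1.2099 0.2262; 0.2262 0.8710]  K=[0.5414 -0.0005; -0.0916 0.4703; -0.0560 0.0693]  nu=[1.5165, 2.8757]  x^+=[-1.5972, 0.6791, -0.3169]  P^+=[0.3939 -0.0485 -0.2857; -0.0485 0.2192 -0.0189; -0.2857 -0.0189 0.9255]
step 3: x^-=[-1.6970, 0.6401, 0.2879]  P^-=[0.6648 -0.0275 -0.3426; -0.0275 0.3930 -0.0143; -0.3426 -0.0143 1.0468]  S=[1.1229 0.2167; 0.2167 0.8616]  K=[0.5020 0.0099; -0.0792 0.4644; -0.0555 0.0522]  nu=[4.9860, 3.1317]  x^+=[0.8372, 1.6998, 0.1744]  P^+=[0.3796 -0.0372 -0.3173; -0.0372 0.2160 -0.0336; -0.3173 -0.0336 1.0423]
step 4: x^-=[0.8486, 1.2058, 0.2667]  P^-=[0.6472 -0.0158 -0.3601; -0.0158 0.3914 -0.0299; -0.3601 -0.0299 1.1235]  S=[1.1031 0.2179; 0.2179 0.8610]  K=[0.4904 0.0169; -0.0744 0.4632; -0.0521 0.0398]  nu=[0.5441, -1.7792]  x^+=[1.0853, 0.3411, 0.1675]  P^+=[0.3781 -0.0315 -0.3365; -0.0315 0.2156 -0.0442; -0.3365 -0.0442 1.1200]
step 5: x^-=[1.1361, 0.1698, -0.0725]  P^-=[0.6446 -0.0103 -0.3729; -0.0103 0.3916 -0.0401; -0.3729 -0.0401 1.1743]  S=[1.0978 0.2191; 0.2191 0.8614]  K=[0.4869 0.0206; -0.0728 0.4632; -0.0505 0.0316]  nu=[-5.0745, 2.7608]  x^+=[-1.2776, 1.8180, 0.2708]  P^+=[0.3796 -0.0287 -0.3496; -0.0287 0.2158 -0.0511; -0.3496 -0.0511 1.1713]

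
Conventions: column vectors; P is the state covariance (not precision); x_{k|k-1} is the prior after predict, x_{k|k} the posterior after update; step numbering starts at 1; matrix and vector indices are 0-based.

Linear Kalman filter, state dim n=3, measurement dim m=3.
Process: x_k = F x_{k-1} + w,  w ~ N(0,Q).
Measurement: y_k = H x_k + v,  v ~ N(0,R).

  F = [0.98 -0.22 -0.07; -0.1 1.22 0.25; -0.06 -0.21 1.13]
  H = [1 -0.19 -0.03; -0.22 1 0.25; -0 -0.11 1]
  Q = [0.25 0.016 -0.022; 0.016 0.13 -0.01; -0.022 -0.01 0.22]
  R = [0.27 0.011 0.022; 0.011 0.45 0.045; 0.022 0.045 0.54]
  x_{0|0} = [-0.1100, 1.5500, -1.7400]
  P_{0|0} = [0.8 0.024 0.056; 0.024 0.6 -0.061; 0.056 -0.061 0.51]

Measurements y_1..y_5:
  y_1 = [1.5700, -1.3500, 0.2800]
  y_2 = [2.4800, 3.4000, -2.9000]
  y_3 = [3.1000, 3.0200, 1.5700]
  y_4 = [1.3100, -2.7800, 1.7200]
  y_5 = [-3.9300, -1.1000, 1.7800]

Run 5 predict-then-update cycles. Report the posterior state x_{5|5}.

x_post = [-1.6229, -0.6072, 1.2518]

step 1: x^-=[-0.3270, 1.4670, -2.2851]  P^-=[1.0299 -0.1805 -0.0098; -0.1805 1.0170 -0.1042; -0.0098 -0.1042 0.9225]  S=[1.4055 -0.5982 0.0451; -0.5982 1.6030 0.0602; 0.0451 0.0602 1.4977]  K=[0.7722 0.0334 -0.0179; 0.0217 0.6575 -0.1713; -0.0099 0.0532 0.6217]  nu=[2.1072, -2.3177, 2.7265]  x^+=[1.1741, -0.4784, -0.7340]  P^+=[0.2218 0.0674 0.0163; 0.0674 0.3103 -0.0283; 0.0163 -0.0283 0.3348]
step 2: x^-=[1.3072, -0.8846, -0.7994]  P^-=[0.4475 -0.0047 -0.0355; -0.0047 0.5805 -0.0368; -0.0355 -0.0368 0.6749]  S=[0.7425 -0.2140 -0.0142; -0.2140 1.0819 0.1218; -0.0142 0.1218 1.2300]  K=[0.6105 0.0198 -0.0233; 0.0009 0.5445 -0.1357; -0.0378 0.0603 0.5456]  nu=[0.9807, 4.7720, -2.1979]  x^+=[2.0519, 2.0128, -1.7480]  P^+=[0.1745 0.0511 0.0074; 0.0511 0.2553 -0.0207; 0.0074 -0.0207 0.2942]
step 3: x^-=[1.6904, 1.8134, -2.5210]  P^-=[0.4077 -0.0078 -0.0406; -0.0078 0.5047 -0.0223; -0.0406 -0.0223 0.6177]  S=[0.7016 -0.1960 -0.0215; -0.1960 1.0098 0.1310; -0.0215 0.1310 1.1687]  K=[0.5871 0.0106 -0.0243; -0.0080 0.5105 -0.1239; -0.0445 0.0633 0.5227]  nu=[1.6785, 2.2088, 4.2905]  x^+=[2.5947, 2.3959, -0.2132]  P^+=[0.1669 0.0455 0.0053; 0.0455 0.2386 -0.0179; 0.0053 -0.0179 0.2822]
step 4: x^-=[2.0307, 2.6102, -0.8998]  P^-=[0.4023 -0.0101 -0.0419; -0.0101 0.4821 -0.0172; -0.0419 -0.0172 0.6003]  S=[0.6964 -0.1935 -0.0235; -0.1935 0.9895 0.1343; -0.0235 0.1343 1.1500]  K=[0.5834 0.0072 -0.0244; -0.0105 0.4993 -0.1196; -0.0459 0.0647 0.5152]  nu=[-0.2517, -4.7185, 2.9069]  x^+=[1.7790, -0.0905, 0.3041]  P^+=[0.1655 0.0438 0.0048; 0.0438 0.2330 -0.0167; 0.0048 -0.0167 0.2783]
step 5: x^-=[1.7420, -0.2123, 0.2559]  P^-=[0.4016 -0.0108 -0.0421; -0.0108 0.4747 -0.0151; -0.0421 -0.0151 0.5946]  S=[0.6957 -0.1928 -0.0241; -0.1928 0.9831 0.1357; -0.0241 0.1357 1.1437]  K=[0.5829 0.0062 -0.0243; -0.0112 0.4955 -0.1179; -0.0462 0.0654 0.5126]  nu=[-5.7047, -0.5684, 1.5008]  x^+=[-1.6229, -0.6072, 1.2518]  P^+=[0.1653 0.0433 0.0047; 0.0433 0.2311 -0.0162; 0.0047 -0.0162 0.2770]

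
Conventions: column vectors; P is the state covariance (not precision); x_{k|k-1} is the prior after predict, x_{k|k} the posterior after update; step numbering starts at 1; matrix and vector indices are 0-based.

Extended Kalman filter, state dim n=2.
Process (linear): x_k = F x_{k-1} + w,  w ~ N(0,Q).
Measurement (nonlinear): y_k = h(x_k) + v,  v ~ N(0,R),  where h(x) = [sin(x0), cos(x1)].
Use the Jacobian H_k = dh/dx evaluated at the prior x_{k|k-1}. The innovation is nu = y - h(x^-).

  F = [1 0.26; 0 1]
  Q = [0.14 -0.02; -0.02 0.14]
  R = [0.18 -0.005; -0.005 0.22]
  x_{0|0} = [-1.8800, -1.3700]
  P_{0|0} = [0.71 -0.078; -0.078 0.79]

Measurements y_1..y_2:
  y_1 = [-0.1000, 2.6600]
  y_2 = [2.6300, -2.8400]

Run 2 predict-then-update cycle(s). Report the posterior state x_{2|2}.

step 1: x^-=[-2.2362, -1.3700]  P^-=[0.8628 0.1074; 0.1074 0.9300]  H_jac=[-0.6174 0.0000; 0.0000 0.9799]  S=[0.5089 -0.0700; -0.0700 1.1130]  K=[-1.0428 0.0290; -0.0179 0.8177]  nu=[0.6867, 2.4606]  x^+=[-2.8809, 0.6296]  P^+=[0.3043 0.0118; 0.0118 0.1837]
step 2: x^-=[-2.7172, 0.6296]  P^-=[0.4628 0.0396; 0.0396 0.3237]  H_jac=[-0.9113 0.0000; 0.0000 -0.5889]  S=[0.5644 0.0162; 0.0162 0.3322]  K=[-0.7464 -0.0337; -0.0475 -0.5714]  nu=[3.0417, -3.6482]  x^+=[-4.8647, 2.5697]  P^+=[0.1472 0.0062; 0.0062 0.2131]

x_post = [-4.8647, 2.5697]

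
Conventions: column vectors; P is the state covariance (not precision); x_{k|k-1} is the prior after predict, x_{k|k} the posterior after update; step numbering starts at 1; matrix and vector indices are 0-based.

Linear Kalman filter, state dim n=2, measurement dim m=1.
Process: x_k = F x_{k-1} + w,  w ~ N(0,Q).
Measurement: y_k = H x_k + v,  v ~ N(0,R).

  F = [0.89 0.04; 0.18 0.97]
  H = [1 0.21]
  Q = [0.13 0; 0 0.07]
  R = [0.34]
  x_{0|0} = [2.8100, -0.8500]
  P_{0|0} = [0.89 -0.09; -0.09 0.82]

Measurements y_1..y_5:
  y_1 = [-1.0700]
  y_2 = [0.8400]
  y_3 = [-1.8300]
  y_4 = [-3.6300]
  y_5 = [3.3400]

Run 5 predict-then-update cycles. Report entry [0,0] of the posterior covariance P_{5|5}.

step 1: x^-=[2.4669, -0.3187]  P^-=[0.8299 0.0960; 0.0960 0.8389]  S=[1.2472]  K=[0.6816; 0.2183]  nu=[-3.4700]  x^+=[0.1019, -1.0761]  P^+=[0.2505 -0.0895; -0.0895 0.7795]
step 2: x^-=[0.0477, -1.0255]  P^-=[0.3233 -0.0075; -0.0075 0.7803]  S=[0.6946]  K=[0.4632; 0.2251]  nu=[1.0077]  x^+=[0.5144, -0.7986]  P^+=[0.1743 -0.0799; -0.0799 0.7451]
step 3: x^-=[0.4259, -0.6821]  P^-=[0.2635 -0.0128; -0.0128 0.7488]  S=[0.6312]  K=[0.4133; 0.2289]  nu=[-2.1127]  x^+=[-0.4472, -1.1657]  P^+=[0.1557 -0.0725; -0.0725 0.7157]
step 4: x^-=[-0.4447, -1.2112]  P^-=[0.2493 -0.0104; -0.0104 0.7232]  S=[0.6169]  K=[0.4007; 0.2294]  nu=[-2.9310]  x^+=[-1.6190, -1.8835]  P^+=[0.1503 -0.0671; -0.0671 0.6907]
step 5: x^-=[-1.5163, -2.1184]  P^-=[0.2454 -0.0075; -0.0075 0.7014]  S=[0.6132]  K=[0.3976; 0.2280]  nu=[5.3011]  x^+=[0.5916, -0.9099]  P^+=[0.1484 -0.0631; -0.0631 0.6695]

P_post[0,0] = 0.1484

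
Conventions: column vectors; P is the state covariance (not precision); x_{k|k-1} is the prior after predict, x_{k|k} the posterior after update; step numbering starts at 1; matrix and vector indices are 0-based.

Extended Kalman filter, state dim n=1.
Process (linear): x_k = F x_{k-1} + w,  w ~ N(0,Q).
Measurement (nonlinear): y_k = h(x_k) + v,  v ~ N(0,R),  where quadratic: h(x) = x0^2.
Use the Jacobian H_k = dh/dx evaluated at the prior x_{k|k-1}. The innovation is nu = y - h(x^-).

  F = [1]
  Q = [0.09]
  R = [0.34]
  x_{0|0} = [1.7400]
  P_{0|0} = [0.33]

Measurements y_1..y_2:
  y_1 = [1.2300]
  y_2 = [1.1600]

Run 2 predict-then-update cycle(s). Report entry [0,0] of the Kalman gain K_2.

K[0,0] = 0.2721

step 1: x^-=[1.7400]  P^-=[0.4200]  H_jac=[3.4800]  S=[5.4264]  K=[0.2694]  nu=[-1.7976]  x^+=[1.2558]  P^+=[0.0263]
step 2: x^-=[1.2558]  P^-=[0.1163]  H_jac=[2.5116]  S=[1.0738]  K=[0.2721]  nu=[-0.4171]  x^+=[1.1423]  P^+=[0.0368]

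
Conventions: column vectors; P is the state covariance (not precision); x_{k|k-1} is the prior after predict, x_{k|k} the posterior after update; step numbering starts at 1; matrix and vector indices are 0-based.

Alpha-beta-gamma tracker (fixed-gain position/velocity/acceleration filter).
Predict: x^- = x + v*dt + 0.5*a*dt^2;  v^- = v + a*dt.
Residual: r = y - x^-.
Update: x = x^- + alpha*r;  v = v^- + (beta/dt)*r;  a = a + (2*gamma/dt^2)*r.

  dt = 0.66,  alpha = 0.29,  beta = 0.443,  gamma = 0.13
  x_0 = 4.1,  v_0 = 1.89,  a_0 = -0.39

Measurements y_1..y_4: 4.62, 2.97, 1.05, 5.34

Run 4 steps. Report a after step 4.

a_post = -0.2076

step 1: x_pred=5.2625  r=-0.6425  x^+=5.0761  v^+=1.2014  a^+=-0.7735
step 2: x_pred=5.7006  r=-2.7306  x^+=4.9087  v^+=-1.1419  a^+=-2.4033
step 3: x_pred=3.6316  r=-2.5816  x^+=2.8829  v^+=-4.4609  a^+=-3.9442
step 4: x_pred=-0.9203  r=6.2603  x^+=0.8952  v^+=-2.8621  a^+=-0.2076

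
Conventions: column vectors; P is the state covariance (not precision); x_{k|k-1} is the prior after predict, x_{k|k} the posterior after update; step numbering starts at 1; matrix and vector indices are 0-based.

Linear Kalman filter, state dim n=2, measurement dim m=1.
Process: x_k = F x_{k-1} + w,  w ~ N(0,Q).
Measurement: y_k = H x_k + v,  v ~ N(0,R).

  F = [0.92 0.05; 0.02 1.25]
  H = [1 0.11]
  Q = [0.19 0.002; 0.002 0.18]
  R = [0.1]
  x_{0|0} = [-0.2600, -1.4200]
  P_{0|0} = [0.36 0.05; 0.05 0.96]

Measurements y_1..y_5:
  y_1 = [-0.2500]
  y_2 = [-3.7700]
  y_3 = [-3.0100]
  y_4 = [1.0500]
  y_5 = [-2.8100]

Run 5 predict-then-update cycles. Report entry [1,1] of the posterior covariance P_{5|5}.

step 1: x^-=[-0.3102, -1.7802]  P^-=[0.5017 0.1262; 0.1262 1.6826]  S=[0.6498]  K=[0.7934; 0.4790]  nu=[0.2560]  x^+=[-0.1071, -1.6576]  P^+=[0.0926 -0.1208; -0.1208 1.5335]
step 2: x^-=[-0.1814, -2.0741]  P^-=[0.2611 -0.0395; -0.0395 2.5702]  S=[0.3835]  K=[0.6695; 0.6342]  nu=[-3.3605]  x^+=[-2.4312, -4.2053]  P^+=[0.0892 -0.2023; -0.2023 2.4159]
step 3: x^-=[-2.4470, -5.3053]  P^-=[0.2529 -0.0782; -0.0782 3.9448]  S=[0.3834]  K=[0.6372; 0.9276]  nu=[0.0206]  x^+=[-2.4339, -5.2862]  P^+=[0.0973 -0.3049; -0.3049 3.6148]
step 4: x^-=[-2.5035, -6.6564]  P^-=[0.2533 -0.1212; -0.1212 5.8130]  S=[0.3970]  K=[0.6045; 1.3054]  nu=[4.2857]  x^+=[0.0872, -1.0617]  P^+=[0.1082 -0.4345; -0.4345 5.1365]
step 5: x^-=[0.0271, -1.3253]  P^-=[0.2545 -0.1750; -0.1750 8.1840]  S=[0.4150]  K=[0.5668; 1.7475]  nu=[-2.6914]  x^+=[-1.4984, -6.0283]  P^+=[0.1212 -0.5861; -0.5861 6.9168]

P_post[1,1] = 6.9168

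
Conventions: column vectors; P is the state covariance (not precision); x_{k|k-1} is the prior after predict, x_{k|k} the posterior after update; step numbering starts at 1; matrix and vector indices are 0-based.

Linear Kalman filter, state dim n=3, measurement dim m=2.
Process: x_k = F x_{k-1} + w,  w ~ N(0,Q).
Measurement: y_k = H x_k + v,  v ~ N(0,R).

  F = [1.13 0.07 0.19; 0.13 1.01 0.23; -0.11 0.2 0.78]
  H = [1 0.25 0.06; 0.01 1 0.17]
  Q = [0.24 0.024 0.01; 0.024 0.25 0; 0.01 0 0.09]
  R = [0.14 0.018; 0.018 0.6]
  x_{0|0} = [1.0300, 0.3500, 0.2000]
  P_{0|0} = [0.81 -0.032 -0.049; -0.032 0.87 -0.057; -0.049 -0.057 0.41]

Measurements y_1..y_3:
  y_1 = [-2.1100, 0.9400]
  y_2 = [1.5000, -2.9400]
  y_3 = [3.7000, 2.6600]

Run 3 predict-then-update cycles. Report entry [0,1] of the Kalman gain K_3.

K[0,1] = -0.0965

step 1: x^-=[1.2264, 0.5334, 0.1127]  P^-=[1.2657 0.1598 -0.0722; 0.1598 1.1350 0.1892; -0.0722 0.1892 0.3761]  S=[1.5549 0.4855; 0.4855 1.8133]  K=[0.8832 -0.1481; 0.0996 0.6179; -0.0490 0.1523]  nu=[-3.4765, 0.3752]  x^+=[-1.8995, 0.4189, 0.3404]  P^+=[0.1401 -0.0688 -0.0327; -0.0688 0.3675 0.0335; -0.0327 0.0335 0.3375]
step 2: x^-=[-2.0525, 0.2544, 0.5582]  P^-=[0.4089 0.0038 0.0076; 0.0038 0.6407 0.1641; 0.0076 0.1641 0.3308]  S=[0.5978 0.2075; 0.2075 1.3061]  K=[0.7238 -0.1080; 0.1196 0.4929; 0.0593 0.1593]  nu=[3.4554, -3.2688]  x^+=[0.8014, -0.9434, 0.2424]  P^+=[0.1129 -0.0498 -0.0181; -0.0498 0.2903 0.0472; -0.0181 0.0472 0.2917]
step 3: x^-=[0.8855, -0.7929, -0.0878]  P^-=[0.3817 0.0212 0.0211; 0.0212 0.5713 0.1516; 0.0211 0.1516 0.3005]  S=[0.5762 0.2081; 0.2081 1.2321]  K=[0.7087 -0.0965; 0.1335 0.4622; 0.0791 0.1513]  nu=[3.0180, 3.4590]  x^+=[2.6907, 1.2089, 0.6744]  P^+=[0.1093 -0.0439 -0.0139; -0.0439 0.2721 0.0475; -0.0139 0.0475 0.2637]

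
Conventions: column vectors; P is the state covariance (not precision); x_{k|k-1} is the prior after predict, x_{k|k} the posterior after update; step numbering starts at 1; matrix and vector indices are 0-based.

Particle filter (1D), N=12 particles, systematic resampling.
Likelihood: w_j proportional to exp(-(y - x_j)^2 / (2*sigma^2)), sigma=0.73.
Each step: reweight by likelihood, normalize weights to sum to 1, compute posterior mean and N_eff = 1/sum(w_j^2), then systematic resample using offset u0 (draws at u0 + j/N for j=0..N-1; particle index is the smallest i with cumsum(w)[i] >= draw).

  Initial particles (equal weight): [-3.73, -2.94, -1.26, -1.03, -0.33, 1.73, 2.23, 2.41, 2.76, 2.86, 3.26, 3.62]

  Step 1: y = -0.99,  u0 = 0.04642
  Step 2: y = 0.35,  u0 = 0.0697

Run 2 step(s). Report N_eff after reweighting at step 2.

N_eff = 6.8594

step 1: w=[0.0003, 0.0107, 0.3555, 0.3801, 0.2529, 0.0004, 0.0000, 0.0000, 0.0000, 0.0000, 0.0000, 0.0000]  mean=-0.9550  Neff=2.9856  idx=[2, 2, 2, 2, 3, 3, 3, 3, 3, 4, 4, 4]
step 2: w=[0.0280, 0.0280, 0.0280, 0.0280, 0.0535, 0.0535, 0.0535, 0.0535, 0.0535, 0.2068, 0.2068, 0.2068]  mean=-0.6214  Neff=6.8594  idx=[2, 4, 6, 7, 9, 9, 9, 10, 10, 11, 11, 11]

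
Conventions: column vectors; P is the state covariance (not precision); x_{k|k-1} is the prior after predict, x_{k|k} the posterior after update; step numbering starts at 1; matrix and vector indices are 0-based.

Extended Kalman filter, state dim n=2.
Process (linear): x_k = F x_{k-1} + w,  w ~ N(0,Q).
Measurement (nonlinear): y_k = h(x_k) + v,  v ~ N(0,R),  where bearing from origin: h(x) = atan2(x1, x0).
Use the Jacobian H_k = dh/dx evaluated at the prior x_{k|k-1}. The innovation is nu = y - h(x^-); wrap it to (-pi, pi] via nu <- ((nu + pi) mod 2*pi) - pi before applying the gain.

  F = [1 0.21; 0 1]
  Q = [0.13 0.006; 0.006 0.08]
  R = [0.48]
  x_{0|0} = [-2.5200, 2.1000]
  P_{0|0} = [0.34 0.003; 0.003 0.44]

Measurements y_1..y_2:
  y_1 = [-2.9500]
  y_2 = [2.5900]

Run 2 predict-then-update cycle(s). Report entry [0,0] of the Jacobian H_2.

H_jac[0,0] = -0.2563

step 1: x^-=[-2.0790, 2.1000]  P^-=[0.4907 0.1014; 0.1014 0.5200]  H_jac=[-0.2405 -0.2381]  S=[0.5495]  K=[-0.2587; -0.2697]  nu=[0.9820]  x^+=[-2.3330, 1.8352]  P^+=[0.4539 0.0631; 0.0631 0.4800]
step 2: x^-=[-1.9477, 1.8352]  P^-=[0.6316 0.1699; 0.1699 0.5600]  H_jac=[-0.2563 -0.2720]  S=[0.5866]  K=[-0.3547; -0.3339]  nu=[0.2041]  x^+=[-2.0200, 1.7670]  P^+=[0.5578 0.1004; 0.1004 0.4946]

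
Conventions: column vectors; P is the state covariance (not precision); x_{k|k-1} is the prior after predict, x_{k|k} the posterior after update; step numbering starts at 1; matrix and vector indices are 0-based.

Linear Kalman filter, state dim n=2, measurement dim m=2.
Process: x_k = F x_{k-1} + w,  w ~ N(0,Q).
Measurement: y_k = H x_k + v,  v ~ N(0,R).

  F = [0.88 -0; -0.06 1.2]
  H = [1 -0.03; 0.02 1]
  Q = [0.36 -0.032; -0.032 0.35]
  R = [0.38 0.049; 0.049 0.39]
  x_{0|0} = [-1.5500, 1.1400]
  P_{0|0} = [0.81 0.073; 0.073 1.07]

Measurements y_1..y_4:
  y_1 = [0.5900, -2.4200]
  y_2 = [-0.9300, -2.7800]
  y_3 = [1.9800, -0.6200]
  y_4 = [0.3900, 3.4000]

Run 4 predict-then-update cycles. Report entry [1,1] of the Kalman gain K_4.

step 1: x^-=[-1.3640, 1.4610]  P^-=[0.9873 0.0023; 0.0023 1.8832]  S=[1.3688 0.0146; 0.0146 2.2737]  K=[0.7211 0.0051; -0.0484 0.8286]  nu=[1.9978, -3.8537]  x^+=[0.0571, -1.8288]  P^+=[0.2752 0.0318; 0.0318 0.3201]
step 2: x^-=[0.0503, -2.1980]  P^-=[0.5731 -0.0129; -0.0129 0.8074]  S=[0.9546 0.0233; 0.0233 1.1971]  K=[0.6011 -0.0129; -0.0554 0.6753]  nu=[-1.0462, -0.5830]  x^+=[-0.5711, -2.5338]  P^+=[0.2284 0.0198; 0.0198 0.2603]
step 3: x^-=[-0.5025, -3.0062]  P^-=[0.5369 -0.0231; -0.0231 0.7227]  S=[0.9189 0.0150; 0.0150 1.1120]  K=[0.5853 -0.0190; -0.0593 0.6503]  nu=[2.3923, 2.3963]  x^+=[0.8522, -1.5898]  P^+=[0.2220 0.0168; 0.0168 0.2504]
step 4: x^-=[0.7499, -1.9589]  P^-=[0.5319 -0.0259; -0.0259 0.7089]  S=[0.9141 0.0124; 0.0124 1.0981]  K=[0.5830 -0.0205; -0.0604 0.6458]  nu=[-0.4187, 5.3439]  x^+=[0.3960, 1.5175]  P^+=[0.2210 0.0161; 0.0161 0.2486]

K[1,1] = 0.6458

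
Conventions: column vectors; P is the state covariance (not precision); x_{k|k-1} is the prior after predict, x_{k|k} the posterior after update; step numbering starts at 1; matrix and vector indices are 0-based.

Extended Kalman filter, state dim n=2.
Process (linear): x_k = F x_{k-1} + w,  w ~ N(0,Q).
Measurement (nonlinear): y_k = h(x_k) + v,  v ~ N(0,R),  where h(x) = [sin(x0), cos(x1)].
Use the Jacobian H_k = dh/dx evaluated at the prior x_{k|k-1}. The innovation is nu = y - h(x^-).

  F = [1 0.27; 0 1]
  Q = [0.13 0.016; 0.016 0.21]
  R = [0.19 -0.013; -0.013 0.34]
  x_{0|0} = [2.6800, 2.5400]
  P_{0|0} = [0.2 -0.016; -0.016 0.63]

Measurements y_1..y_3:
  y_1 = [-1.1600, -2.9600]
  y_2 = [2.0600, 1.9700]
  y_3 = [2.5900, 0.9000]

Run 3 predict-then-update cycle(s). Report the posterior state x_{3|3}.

x_post = [7.5061, 5.8616]

step 1: x^-=[3.3658, 2.5400]  P^-=[0.3673 0.1701; 0.1701 0.8400]  H_jac=[-0.9750 0.0000; 0.0000 -0.5660]  S=[0.5391 0.0809; 0.0809 0.6091]  K=[-0.6535 -0.0713; -0.1944 -0.7547]  nu=[-0.9377, -2.1356]  x^+=[4.1308, 4.3341]  P^+=[0.1264 0.0278; 0.0278 0.4489]
step 2: x^-=[5.3011, 4.3341]  P^-=[0.3042 0.1650; 0.1650 0.6589]  H_jac=[0.5552 0.0000; 0.0000 0.9293]  S=[0.2838 0.0722; 0.0722 0.9091]  K=[0.5636 0.1240; 0.1548 0.6613]  nu=[2.8917, 2.3393]  x^+=[7.2209, 6.3287]  P^+=[0.1900 0.0375; 0.0375 0.2398]
step 3: x^-=[8.9296, 6.3287]  P^-=[0.3577 0.1182; 0.1182 0.4498]  H_jac=[-0.8799 0.0000; 0.0000 -0.0455]  S=[0.4669 -0.0083; -0.0083 0.3409]  K=[-0.6746 -0.0321; -0.2239 -0.0655]  nu=[2.1148, -0.0990]  x^+=[7.5061, 5.8616]  P^+=[0.1452 0.0474; 0.0474 0.4252]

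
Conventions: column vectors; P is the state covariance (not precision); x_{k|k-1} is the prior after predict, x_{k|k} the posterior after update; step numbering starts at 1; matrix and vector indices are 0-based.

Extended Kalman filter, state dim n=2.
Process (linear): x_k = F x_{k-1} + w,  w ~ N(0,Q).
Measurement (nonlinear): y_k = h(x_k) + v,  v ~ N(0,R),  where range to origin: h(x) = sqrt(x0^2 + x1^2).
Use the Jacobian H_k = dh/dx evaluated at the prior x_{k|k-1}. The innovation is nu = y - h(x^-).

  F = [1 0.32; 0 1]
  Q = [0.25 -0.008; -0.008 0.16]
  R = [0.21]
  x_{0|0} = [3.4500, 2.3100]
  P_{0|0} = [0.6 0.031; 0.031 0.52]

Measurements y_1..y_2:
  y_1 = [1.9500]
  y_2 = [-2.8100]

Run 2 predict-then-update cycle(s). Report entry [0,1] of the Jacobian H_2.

step 1: x^-=[4.1892, 2.3100]  P^-=[0.9231 0.1894; 0.1894 0.6800]  H_jac=[0.8757 0.4829]  S=[1.2366]  K=[0.7276; 0.3997]  nu=[-2.8339]  x^+=[2.1271, 1.1774]  P^+=[0.2684 -0.1702; -0.1702 0.4825]
step 2: x^-=[2.5039, 1.1774]  P^-=[0.4588 -0.0238; -0.0238 0.6425]  H_jac=[0.9049 0.4255]  S=[0.6837]  K=[0.5924; 0.3683]  nu=[-5.5769]  x^+=[-0.8001, -0.8768]  P^+=[0.2188 -0.1730; -0.1730 0.5497]

H_jac[0,1] = 0.4255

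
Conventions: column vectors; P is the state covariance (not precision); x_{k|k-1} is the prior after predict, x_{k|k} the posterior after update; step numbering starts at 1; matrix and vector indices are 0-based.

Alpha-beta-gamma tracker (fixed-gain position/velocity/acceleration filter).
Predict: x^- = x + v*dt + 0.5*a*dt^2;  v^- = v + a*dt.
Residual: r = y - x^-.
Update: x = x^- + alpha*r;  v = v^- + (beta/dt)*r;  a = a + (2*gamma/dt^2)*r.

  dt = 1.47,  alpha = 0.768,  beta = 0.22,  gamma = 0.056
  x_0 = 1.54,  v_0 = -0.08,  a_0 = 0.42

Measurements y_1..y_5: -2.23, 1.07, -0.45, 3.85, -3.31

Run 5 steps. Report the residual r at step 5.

resid = -8.9984

step 1: x_pred=1.8762  r=-4.1062  x^+=-1.2774  v^+=-0.0771  a^+=0.2072
step 2: x_pred=-1.1669  r=2.2369  x^+=0.5510  v^+=0.5622  a^+=0.3231
step 3: x_pred=1.7266  r=-2.1766  x^+=0.0550  v^+=0.7114  a^+=0.2103
step 4: x_pred=1.3280  r=2.5220  x^+=3.2649  v^+=1.3980  a^+=0.3410
step 5: x_pred=5.6884  r=-8.9984  x^+=-1.2224  v^+=0.5526  a^+=-0.1254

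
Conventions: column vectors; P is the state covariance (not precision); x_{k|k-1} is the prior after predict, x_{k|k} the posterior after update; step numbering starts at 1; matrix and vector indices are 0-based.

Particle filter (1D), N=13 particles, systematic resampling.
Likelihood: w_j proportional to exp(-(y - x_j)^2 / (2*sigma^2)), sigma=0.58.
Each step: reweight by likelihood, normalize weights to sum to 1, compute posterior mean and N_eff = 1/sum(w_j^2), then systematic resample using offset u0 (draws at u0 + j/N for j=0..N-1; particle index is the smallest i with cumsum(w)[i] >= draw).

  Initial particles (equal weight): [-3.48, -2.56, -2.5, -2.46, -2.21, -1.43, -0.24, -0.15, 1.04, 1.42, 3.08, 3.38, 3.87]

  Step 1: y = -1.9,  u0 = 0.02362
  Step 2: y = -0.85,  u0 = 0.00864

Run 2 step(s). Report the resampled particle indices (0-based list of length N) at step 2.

step 1: w=[0.0072, 0.1551, 0.1735, 0.1859, 0.2568, 0.2134, 0.0049, 0.0031, 0.0000, 0.0000, 0.0000, 0.0000, 0.0000]  mean=-2.1877  Neff=4.9927  idx=[1, 1, 2, 2, 2, 3, 3, 4, 4, 4, 5, 5, 5]
step 2: w=[0.0061, 0.0061, 0.0082, 0.0082, 0.0082, 0.0100, 0.0100, 0.0300, 0.0300, 0.0300, 0.2844, 0.2844, 0.2844]  mean=-1.5608  Neff=4.0668  idx=[1, 7, 10, 10, 10, 10, 11, 11, 11, 11, 12, 12, 12]

resampled_idx = [1, 7, 10, 10, 10, 10, 11, 11, 11, 11, 12, 12, 12]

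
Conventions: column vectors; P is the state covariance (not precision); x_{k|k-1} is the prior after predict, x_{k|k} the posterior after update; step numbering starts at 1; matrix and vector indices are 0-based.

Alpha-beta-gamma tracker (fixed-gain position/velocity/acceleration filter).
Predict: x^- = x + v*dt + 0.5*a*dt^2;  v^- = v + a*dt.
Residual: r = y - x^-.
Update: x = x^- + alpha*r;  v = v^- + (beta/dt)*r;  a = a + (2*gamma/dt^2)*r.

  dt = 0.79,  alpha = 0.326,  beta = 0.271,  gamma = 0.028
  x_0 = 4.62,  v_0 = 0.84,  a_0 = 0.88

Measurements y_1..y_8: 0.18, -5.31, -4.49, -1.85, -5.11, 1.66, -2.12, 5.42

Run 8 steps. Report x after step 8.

x_post = 0.8167

step 1: x_pred=5.5582  r=-5.3782  x^+=3.8049  v^+=-0.3097  a^+=0.3974
step 2: x_pred=3.6842  r=-8.9942  x^+=0.7521  v^+=-3.0811  a^+=-0.4096
step 3: x_pred=-1.8098  r=-2.6802  x^+=-2.6835  v^+=-4.3241  a^+=-0.6501
step 4: x_pred=-6.3025  r=4.4525  x^+=-4.8510  v^+=-3.3104  a^+=-0.2506
step 5: x_pred=-7.5444  r=2.4344  x^+=-6.7508  v^+=-2.6733  a^+=-0.0322
step 6: x_pred=-8.8727  r=10.5327  x^+=-5.4390  v^+=0.9144  a^+=0.9129
step 7: x_pred=-4.4317  r=2.3117  x^+=-3.6781  v^+=2.4287  a^+=1.1204
step 8: x_pred=-1.4099  r=6.8299  x^+=0.8167  v^+=5.6566  a^+=1.7332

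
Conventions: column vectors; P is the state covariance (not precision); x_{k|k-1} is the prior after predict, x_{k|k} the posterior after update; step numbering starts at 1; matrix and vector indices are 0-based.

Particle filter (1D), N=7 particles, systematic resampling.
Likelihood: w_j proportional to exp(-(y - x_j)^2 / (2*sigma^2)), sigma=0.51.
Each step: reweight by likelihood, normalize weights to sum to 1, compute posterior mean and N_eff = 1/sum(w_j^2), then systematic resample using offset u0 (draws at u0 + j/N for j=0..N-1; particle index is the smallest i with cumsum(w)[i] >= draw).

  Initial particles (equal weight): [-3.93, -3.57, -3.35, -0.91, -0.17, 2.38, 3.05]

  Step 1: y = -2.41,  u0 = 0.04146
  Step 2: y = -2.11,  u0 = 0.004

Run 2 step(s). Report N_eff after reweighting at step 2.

N_eff = 5.6136

step 1: w=[0.0416, 0.2657, 0.6458, 0.0467, 0.0002, 0.0000, 0.0000]  mean=-3.3179  Neff=2.0344  idx=[0, 1, 2, 2, 2, 2, 2]
step 2: w=[0.0062, 0.0596, 0.1868, 0.1868, 0.1868, 0.1868, 0.1868]  mean=-3.3667  Neff=5.6136  idx=[0, 2, 3, 3, 4, 5, 6]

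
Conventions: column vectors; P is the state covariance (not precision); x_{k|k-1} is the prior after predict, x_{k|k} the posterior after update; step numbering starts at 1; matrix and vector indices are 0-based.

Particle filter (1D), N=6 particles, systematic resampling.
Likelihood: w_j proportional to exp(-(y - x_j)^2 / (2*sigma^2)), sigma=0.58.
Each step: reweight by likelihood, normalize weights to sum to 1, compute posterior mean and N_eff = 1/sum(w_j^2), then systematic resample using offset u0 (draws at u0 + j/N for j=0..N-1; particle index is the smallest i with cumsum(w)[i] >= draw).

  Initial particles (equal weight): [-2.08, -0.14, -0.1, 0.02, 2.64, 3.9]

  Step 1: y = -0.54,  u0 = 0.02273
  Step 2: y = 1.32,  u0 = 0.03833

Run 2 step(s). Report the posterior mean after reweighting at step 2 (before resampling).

step 1: w=[0.0134, 0.3591, 0.3416, 0.2858, 0.0000, 0.0000]  mean=-0.1066  Neff=3.0529  idx=[1, 1, 1, 2, 2, 3]
step 2: w=[0.1370, 0.1370, 0.1370, 0.1625, 0.1625, 0.2640]  mean=-0.0848  Neff=5.5920  idx=[0, 1, 2, 3, 4, 5]

post_mean = -0.0848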